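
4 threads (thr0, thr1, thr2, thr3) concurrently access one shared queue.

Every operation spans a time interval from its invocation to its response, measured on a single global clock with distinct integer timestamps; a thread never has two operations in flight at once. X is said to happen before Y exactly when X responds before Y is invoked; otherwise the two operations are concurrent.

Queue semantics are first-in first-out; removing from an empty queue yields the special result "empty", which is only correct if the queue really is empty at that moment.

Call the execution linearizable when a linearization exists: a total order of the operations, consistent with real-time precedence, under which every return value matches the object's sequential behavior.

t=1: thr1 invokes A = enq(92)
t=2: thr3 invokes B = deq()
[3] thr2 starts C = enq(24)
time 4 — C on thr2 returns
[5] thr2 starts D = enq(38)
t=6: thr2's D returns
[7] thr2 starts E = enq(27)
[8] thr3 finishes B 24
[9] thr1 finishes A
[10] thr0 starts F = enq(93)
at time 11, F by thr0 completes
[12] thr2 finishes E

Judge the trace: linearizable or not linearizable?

linearizable

a witness: C, A, B, D, E, F
after step 1 (C enq(24)): queue <24>
after step 2 (A enq(92)): queue <24,92>
after step 3 (B deq() → 24): queue <92>
after step 4 (D enq(38)): queue <92,38>
after step 5 (E enq(27)): queue <92,38,27>
after step 6 (F enq(93)): queue <92,38,27,93>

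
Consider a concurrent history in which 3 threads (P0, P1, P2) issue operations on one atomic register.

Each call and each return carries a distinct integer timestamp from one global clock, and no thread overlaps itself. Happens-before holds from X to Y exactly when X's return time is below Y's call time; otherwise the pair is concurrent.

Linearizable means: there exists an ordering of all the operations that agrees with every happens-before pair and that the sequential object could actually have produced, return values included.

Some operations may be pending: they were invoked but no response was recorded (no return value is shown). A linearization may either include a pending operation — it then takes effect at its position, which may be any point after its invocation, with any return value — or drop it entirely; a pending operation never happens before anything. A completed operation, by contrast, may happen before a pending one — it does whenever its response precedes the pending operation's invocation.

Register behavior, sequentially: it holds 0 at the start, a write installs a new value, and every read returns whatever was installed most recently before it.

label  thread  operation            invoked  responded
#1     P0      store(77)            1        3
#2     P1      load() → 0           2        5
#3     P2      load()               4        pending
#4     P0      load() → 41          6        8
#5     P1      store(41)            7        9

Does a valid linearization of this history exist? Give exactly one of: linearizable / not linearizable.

witness order: #2, #1, #3, #5, #4
after step 1 (#2 load() → 0): value 0
after step 2 (#1 store(77)): value 77
after step 3 (#3 load() (pending, included)): value 77
after step 4 (#5 store(41)): value 41
after step 5 (#4 load() → 41): value 41

linearizable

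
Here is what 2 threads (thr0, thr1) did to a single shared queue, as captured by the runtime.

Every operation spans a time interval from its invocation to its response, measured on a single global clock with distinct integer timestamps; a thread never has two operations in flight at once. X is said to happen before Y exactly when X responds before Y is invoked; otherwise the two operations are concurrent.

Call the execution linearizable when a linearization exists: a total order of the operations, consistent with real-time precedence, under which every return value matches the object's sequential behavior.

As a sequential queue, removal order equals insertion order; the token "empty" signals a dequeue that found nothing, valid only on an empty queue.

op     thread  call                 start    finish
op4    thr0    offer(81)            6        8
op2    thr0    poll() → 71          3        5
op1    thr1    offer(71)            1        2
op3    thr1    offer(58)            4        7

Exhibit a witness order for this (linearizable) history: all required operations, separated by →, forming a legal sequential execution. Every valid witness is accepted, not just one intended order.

op1 → op2 → op3 → op4

1. op1 offer(71), leaving queue <71>
2. op2 poll() → 71, leaving queue <>
3. op3 offer(58), leaving queue <58>
4. op4 offer(81), leaving queue <58,81>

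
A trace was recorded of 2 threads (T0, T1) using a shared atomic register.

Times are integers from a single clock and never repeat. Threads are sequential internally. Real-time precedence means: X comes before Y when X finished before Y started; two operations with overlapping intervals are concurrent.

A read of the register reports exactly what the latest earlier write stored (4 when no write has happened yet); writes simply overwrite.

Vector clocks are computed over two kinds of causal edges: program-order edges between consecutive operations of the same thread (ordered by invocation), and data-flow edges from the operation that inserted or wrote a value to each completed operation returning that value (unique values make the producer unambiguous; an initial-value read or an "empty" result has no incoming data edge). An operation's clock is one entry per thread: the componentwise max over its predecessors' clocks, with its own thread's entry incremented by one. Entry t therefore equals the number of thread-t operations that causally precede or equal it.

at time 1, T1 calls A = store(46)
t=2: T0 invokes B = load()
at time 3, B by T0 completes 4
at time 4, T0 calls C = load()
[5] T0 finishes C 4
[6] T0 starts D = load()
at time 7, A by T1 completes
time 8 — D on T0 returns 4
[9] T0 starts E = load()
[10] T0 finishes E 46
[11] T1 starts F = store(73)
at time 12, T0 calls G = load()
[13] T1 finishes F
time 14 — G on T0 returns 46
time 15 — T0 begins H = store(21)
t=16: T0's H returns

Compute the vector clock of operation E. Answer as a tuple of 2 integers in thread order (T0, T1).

(4, 1)

A (invocation 1): nothing precedes it; T1's component alone gives (0, 1)
B (invocation 2): nothing precedes it; T0's component alone gives (1, 0)
invoked at 11, F merges VC(A)=(0, 1) and bumps T1's slot → (0, 2)
invoked at 4, C merges VC(B)=(1, 0) and bumps T0's slot → (2, 0)
invoked at 6, D merges VC(C)=(2, 0) and bumps T0's slot → (3, 0)
invoked at 9, E merges VC(A)=(0, 1), VC(D)=(3, 0) and bumps T0's slot → (4, 1)
invoked at 12, G merges VC(A)=(0, 1), VC(E)=(4, 1) and bumps T0's slot → (5, 1)
invoked at 15, H merges VC(G)=(5, 1) and bumps T0's slot → (6, 1)
target: VC(E) = (4, 1)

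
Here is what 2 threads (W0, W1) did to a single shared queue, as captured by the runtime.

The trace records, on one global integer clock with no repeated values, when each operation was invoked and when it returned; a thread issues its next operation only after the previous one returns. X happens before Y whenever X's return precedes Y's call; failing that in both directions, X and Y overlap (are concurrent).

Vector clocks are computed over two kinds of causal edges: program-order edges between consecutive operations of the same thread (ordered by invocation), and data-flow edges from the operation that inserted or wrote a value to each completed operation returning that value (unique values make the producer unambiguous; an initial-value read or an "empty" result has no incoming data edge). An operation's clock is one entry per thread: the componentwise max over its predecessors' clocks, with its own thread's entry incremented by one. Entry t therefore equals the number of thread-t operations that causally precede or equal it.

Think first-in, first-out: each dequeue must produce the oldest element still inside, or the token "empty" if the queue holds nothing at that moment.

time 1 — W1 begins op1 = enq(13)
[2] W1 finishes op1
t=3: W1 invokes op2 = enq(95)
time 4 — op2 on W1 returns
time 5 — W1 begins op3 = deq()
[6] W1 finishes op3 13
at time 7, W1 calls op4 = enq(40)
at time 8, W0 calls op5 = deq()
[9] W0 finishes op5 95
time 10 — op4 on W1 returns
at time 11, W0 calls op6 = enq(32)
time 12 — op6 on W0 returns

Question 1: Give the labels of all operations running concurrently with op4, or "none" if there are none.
overlap test against op4 [7,10]: concurrent iff the interval meets 7..10
op1 [1,2]: before
op2 [3,4]: before
op3 [5,6]: before
op5 [8,9]: concurrent
op6 [11,12]: after

op5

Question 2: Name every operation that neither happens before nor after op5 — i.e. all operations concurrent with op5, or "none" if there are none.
concurrent with op5 ([8,9]): every op whose interval crosses 8..9
op1 [1,2]: before
op2 [3,4]: before
op3 [5,6]: before
op4 [7,10]: concurrent
op6 [11,12]: after

op4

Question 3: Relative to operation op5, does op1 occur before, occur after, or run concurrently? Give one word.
op1 spans [1,2], op5 spans [8,9]
resp(op1)=2 < inv(op5)=8

before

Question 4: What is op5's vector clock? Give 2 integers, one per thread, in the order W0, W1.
VC(op1, invoked at 1): no causal predecessors; +1 on W1 → (0, 1)
op2 (invocation 3): componentwise max over VC(op1)=(0, 1), +1 at W1, giving (0, 2)
op3 (invocation 5): componentwise max over VC(op1)=(0, 1), VC(op2)=(0, 2), +1 at W1, giving (0, 3)
op5 (invocation 8): componentwise max over VC(op2)=(0, 2), +1 at W0, giving (1, 2)
op4 (invocation 7): componentwise max over VC(op3)=(0, 3), +1 at W1, giving (0, 4)
op6 (invocation 11): componentwise max over VC(op5)=(1, 2), +1 at W0, giving (2, 2)
target: VC(op5) = (1, 2)

(1, 2)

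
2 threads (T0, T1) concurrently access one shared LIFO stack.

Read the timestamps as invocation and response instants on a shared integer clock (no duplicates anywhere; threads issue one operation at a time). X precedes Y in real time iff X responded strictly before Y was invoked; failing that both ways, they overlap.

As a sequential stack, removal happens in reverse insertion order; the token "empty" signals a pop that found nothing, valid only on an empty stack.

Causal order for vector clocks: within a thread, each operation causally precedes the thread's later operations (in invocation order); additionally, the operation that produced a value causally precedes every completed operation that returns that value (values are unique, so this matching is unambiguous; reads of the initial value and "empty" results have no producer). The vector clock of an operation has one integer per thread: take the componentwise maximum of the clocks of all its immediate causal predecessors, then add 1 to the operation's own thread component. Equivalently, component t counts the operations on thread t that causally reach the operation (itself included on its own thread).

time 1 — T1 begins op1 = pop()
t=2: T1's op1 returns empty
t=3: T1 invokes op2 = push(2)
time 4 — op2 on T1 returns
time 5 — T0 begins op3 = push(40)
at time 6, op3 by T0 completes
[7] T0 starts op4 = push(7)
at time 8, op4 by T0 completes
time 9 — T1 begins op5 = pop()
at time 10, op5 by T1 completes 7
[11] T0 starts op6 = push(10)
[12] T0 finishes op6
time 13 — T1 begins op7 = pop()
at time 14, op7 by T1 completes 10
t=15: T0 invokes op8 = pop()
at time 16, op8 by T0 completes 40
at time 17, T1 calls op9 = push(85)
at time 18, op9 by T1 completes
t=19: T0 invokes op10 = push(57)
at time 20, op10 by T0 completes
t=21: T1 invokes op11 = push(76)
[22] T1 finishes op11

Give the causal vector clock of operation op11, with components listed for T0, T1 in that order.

root op op1, invoked 1: fresh clock plus T1's own tick → (0, 1)
root op op3, invoked 5: fresh clock plus T0's own tick → (1, 0)
op2, invoked 3, takes VC(op1)=(0, 1) under max, adds 1 for T1 → (0, 2)
op4, invoked 7, takes VC(op3)=(1, 0) under max, adds 1 for T0 → (2, 0)
op6, invoked 11, takes VC(op4)=(2, 0) under max, adds 1 for T0 → (3, 0)
op8, invoked 15, takes VC(op3)=(1, 0), VC(op6)=(3, 0) under max, adds 1 for T0 → (4, 0)
op5, invoked 9, takes VC(op2)=(0, 2), VC(op4)=(2, 0) under max, adds 1 for T1 → (2, 3)
op10, invoked 19, takes VC(op8)=(4, 0) under max, adds 1 for T0 → (5, 0)
op7, invoked 13, takes VC(op5)=(2, 3), VC(op6)=(3, 0) under max, adds 1 for T1 → (3, 4)
op9, invoked 17, takes VC(op7)=(3, 4) under max, adds 1 for T1 → (3, 5)
op11, invoked 21, takes VC(op9)=(3, 5) under max, adds 1 for T1 → (3, 6)
target: VC(op11) = (3, 6)

(3, 6)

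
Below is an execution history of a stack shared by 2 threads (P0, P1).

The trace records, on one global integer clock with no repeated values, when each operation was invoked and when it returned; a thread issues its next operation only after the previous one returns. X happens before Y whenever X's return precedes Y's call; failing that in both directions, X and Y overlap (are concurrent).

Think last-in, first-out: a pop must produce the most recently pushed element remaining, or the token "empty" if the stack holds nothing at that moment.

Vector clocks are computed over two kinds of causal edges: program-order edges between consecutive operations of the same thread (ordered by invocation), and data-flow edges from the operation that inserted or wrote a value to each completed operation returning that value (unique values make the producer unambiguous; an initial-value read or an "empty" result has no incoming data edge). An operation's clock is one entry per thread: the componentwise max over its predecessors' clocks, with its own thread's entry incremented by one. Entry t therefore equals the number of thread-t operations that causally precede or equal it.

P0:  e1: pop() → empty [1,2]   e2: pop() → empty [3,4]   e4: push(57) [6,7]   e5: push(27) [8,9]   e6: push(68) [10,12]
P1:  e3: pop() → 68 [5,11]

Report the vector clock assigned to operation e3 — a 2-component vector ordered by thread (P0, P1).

(5, 1)

root op e1, invoked 1: fresh clock plus P0's own tick → (1, 0)
merge at e2 (invoked 3): VC(e1)=(1, 0), own-thread bump on P0 → (2, 0)
merge at e4 (invoked 6): VC(e2)=(2, 0), own-thread bump on P0 → (3, 0)
merge at e5 (invoked 8): VC(e4)=(3, 0), own-thread bump on P0 → (4, 0)
merge at e6 (invoked 10): VC(e5)=(4, 0), own-thread bump on P0 → (5, 0)
merge at e3 (invoked 5): VC(e6)=(5, 0), own-thread bump on P1 → (5, 1)
target: VC(e3) = (5, 1)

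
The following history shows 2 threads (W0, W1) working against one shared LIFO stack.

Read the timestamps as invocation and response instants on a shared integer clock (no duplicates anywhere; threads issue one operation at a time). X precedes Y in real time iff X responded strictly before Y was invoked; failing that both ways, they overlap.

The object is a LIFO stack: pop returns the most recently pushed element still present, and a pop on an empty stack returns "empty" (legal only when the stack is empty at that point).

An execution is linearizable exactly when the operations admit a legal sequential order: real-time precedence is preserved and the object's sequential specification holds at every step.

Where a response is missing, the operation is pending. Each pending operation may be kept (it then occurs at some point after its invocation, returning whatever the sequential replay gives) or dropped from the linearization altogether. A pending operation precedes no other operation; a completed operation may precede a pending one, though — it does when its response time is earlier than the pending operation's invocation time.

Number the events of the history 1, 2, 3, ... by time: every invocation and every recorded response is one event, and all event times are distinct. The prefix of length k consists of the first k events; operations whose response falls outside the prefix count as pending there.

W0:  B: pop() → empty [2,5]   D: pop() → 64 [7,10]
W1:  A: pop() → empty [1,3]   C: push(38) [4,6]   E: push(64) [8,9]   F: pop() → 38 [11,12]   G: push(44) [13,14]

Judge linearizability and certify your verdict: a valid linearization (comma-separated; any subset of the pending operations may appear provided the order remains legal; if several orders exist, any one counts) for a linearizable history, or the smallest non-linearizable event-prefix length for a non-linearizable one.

after step 1 (A pop() → empty): stack <>
after step 2 (B pop() → empty): stack <>
after step 3 (C push(38)): stack <38>
after step 4 (E push(64)): stack <38,64>
after step 5 (D pop() → 64): stack <38>
after step 6 (F pop() → 38): stack <>
after step 7 (G push(44)): stack <44>

linearizable — witness: A, B, C, E, D, F, G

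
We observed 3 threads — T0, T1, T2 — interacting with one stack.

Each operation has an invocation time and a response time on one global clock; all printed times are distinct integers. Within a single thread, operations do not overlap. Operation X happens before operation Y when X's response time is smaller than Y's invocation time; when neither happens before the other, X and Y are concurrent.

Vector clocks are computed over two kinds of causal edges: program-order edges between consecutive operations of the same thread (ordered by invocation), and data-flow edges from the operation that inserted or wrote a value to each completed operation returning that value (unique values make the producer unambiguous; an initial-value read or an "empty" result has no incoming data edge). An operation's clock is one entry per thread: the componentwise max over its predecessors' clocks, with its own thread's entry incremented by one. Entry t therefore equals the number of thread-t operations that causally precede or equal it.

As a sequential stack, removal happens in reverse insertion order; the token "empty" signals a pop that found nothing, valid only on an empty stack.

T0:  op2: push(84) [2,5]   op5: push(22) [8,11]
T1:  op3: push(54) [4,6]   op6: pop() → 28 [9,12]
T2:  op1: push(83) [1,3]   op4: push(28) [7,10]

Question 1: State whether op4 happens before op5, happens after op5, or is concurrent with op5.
concurrent

op4 spans [7,10], op5 spans [8,11]
the intervals overlap in both directions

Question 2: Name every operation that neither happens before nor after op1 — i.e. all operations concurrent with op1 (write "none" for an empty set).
op2

overlap test against op1 [1,3]: concurrent iff the interval meets 1..3
op2 [2,5]: concurrent
op3 [4,6]: after
op4 [7,10]: after
op5 [8,11]: after
op6 [9,12]: after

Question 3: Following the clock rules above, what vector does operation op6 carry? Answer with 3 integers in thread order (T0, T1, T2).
(0, 2, 2)

invoked at 1, op1 has no predecessors; its own T2 bump gives (0, 0, 1)
invoked at 4, op3 has no predecessors; its own T1 bump gives (0, 1, 0)
invoked at 2, op2 has no predecessors; its own T0 bump gives (1, 0, 0)
op4, invoked 7, takes VC(op1)=(0, 0, 1) under max, adds 1 for T2 → (0, 0, 2)
op5, invoked 8, takes VC(op2)=(1, 0, 0) under max, adds 1 for T0 → (2, 0, 0)
op6, invoked 9, takes VC(op3)=(0, 1, 0), VC(op4)=(0, 0, 2) under max, adds 1 for T1 → (0, 2, 2)
target: VC(op6) = (0, 2, 2)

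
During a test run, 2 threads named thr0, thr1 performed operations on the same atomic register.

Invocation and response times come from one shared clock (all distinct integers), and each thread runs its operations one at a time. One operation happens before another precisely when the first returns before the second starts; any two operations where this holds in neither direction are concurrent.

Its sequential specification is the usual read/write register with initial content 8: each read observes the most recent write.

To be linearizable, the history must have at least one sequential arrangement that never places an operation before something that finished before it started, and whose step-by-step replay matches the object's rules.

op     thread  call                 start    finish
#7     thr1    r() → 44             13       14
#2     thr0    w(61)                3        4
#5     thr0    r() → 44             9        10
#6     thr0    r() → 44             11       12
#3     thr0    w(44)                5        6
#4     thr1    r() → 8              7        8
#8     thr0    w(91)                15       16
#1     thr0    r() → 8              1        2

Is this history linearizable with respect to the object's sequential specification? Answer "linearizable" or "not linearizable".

not linearizable

already the first 8 events (up to #4's response at time 8) admit no linearization; the first 7 still do
one real-time candidate order over the 4 completed operations — the atomic register replay rejects it
e.g. #1, #2, #3, #4: illegal at step 4, since #4 r() → 8 cannot apply there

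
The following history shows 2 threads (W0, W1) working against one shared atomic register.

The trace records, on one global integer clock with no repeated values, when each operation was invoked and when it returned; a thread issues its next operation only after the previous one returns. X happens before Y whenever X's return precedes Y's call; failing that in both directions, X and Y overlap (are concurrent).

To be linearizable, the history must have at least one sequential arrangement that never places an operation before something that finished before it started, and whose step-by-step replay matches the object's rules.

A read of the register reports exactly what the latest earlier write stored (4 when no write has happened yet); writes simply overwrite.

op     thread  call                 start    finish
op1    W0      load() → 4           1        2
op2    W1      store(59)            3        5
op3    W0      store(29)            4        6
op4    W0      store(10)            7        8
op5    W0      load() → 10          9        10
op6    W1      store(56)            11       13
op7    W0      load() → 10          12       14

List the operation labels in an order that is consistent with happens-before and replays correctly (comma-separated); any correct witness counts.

after step 1 (op1 load() → 4): value 4
after step 2 (op2 store(59)): value 59
after step 3 (op3 store(29)): value 29
after step 4 (op4 store(10)): value 10
after step 5 (op5 load() → 10): value 10
after step 6 (op7 load() → 10): value 10
after step 7 (op6 store(56)): value 56

op1, op2, op3, op4, op5, op7, op6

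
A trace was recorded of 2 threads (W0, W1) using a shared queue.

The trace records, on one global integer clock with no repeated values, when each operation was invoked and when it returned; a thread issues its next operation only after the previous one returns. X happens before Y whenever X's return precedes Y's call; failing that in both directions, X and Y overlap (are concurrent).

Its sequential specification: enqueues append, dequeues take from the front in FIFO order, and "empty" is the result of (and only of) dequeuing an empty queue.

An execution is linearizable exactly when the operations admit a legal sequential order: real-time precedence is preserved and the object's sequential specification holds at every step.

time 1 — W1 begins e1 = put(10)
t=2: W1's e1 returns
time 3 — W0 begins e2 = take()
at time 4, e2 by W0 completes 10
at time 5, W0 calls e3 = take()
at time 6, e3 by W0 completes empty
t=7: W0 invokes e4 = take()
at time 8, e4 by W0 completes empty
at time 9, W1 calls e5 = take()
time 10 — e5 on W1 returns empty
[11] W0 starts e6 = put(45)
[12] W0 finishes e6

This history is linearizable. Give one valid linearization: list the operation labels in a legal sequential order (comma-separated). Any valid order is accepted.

e1, e2, e3, e4, e5, e6

step 1: e1 put(10) — queue <10>
step 2: e2 take() → 10 — queue <>
step 3: e3 take() → empty — queue <>
step 4: e4 take() → empty — queue <>
step 5: e5 take() → empty — queue <>
step 6: e6 put(45) — queue <45>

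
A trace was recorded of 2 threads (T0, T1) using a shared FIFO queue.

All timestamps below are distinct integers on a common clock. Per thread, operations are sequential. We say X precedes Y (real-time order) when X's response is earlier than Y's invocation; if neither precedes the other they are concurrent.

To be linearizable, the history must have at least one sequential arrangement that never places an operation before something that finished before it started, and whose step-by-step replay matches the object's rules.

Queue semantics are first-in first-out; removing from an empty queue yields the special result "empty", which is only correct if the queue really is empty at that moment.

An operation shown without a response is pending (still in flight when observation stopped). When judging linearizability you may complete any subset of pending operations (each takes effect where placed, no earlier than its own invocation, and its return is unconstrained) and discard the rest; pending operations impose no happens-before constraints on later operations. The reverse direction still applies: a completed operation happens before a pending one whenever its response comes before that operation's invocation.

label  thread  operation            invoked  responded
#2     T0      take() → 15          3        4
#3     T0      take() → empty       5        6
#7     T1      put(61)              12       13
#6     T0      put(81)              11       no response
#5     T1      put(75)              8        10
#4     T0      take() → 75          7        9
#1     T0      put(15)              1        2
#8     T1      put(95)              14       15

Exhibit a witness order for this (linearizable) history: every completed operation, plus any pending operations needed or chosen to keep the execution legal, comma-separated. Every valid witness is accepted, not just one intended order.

#1, #2, #3, #5, #4, #6, #7, #8

1. #1 put(15), leaving queue <15>
2. #2 take() → 15, leaving queue <>
3. #3 take() → empty, leaving queue <>
4. #5 put(75), leaving queue <75>
5. #4 take() → 75, leaving queue <>
6. #6 put(81) (pending, included), leaving queue <81>
7. #7 put(61), leaving queue <81,61>
8. #8 put(95), leaving queue <81,61,95>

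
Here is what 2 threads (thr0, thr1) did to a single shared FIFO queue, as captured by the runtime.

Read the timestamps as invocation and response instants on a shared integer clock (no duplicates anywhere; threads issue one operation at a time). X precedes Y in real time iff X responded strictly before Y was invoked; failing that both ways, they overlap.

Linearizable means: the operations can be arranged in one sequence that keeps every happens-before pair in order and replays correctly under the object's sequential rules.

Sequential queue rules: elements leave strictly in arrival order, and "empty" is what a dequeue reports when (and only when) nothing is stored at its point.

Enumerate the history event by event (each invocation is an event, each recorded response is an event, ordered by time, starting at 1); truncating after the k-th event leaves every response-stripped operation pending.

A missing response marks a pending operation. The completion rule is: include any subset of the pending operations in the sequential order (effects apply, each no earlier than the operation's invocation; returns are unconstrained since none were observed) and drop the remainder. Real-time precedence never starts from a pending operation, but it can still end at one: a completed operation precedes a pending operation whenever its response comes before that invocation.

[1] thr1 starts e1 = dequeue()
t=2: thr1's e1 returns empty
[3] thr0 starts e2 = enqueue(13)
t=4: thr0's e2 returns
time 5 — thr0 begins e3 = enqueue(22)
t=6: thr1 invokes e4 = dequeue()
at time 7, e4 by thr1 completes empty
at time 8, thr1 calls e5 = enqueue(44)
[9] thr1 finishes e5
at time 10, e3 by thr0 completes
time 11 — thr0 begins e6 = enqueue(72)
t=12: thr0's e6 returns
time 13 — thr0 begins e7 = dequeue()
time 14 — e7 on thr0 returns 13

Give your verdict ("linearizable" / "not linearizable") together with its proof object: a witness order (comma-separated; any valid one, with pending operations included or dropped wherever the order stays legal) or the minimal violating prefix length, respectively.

not linearizable — minimal violating prefix: 7 events

cut after 6 events: linearizable; cut after 7 events (e4 responds, time 7): not linearizable
the sole real-time-consistent order of 3 completed operations fails the FIFO queue replay
include/drop combinations of the 1 pending operation (e3) were all tried; none helps
for example e1, e2, e4 (pending dropped) fails at step 3: e4 dequeue() → empty is not legal there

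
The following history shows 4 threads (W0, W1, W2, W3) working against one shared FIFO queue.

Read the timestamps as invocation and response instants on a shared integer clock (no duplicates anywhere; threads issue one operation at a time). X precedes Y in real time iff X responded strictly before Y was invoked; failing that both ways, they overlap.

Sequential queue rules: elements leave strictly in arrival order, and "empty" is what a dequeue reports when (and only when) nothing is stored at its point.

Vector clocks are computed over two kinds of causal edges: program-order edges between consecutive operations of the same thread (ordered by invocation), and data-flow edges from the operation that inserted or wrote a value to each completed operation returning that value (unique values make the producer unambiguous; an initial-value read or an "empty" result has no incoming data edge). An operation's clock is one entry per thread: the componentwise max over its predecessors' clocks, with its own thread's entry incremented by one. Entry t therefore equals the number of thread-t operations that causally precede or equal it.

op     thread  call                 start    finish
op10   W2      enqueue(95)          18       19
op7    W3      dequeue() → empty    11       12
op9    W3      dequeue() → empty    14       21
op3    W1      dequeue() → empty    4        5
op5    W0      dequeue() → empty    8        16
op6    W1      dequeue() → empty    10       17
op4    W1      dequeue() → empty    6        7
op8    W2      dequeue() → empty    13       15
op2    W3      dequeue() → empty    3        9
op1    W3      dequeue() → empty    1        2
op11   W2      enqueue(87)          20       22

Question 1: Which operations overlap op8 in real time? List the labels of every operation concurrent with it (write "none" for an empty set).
op5, op6, op9

op8 spans [13,15]: anything still running between times 13 and 15 counts as concurrent
op1 [1,2]: before
op2 [3,9]: before
op3 [4,5]: before
op4 [6,7]: before
op5 [8,16]: concurrent
op6 [10,17]: concurrent
op7 [11,12]: before
op9 [14,21]: concurrent
op10 [18,19]: after
op11 [20,22]: after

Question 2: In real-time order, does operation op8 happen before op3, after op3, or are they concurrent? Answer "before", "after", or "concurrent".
after

op8 spans [13,15], op3 spans [4,5]
resp(op3)=5 < inv(op8)=13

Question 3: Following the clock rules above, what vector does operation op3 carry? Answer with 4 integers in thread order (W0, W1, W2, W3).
(0, 1, 0, 0)

root op op1, invoked 1: fresh clock plus W3's own tick → (0, 0, 0, 1)
root op op8, invoked 13: fresh clock plus W2's own tick → (0, 0, 1, 0)
root op op3, invoked 4: fresh clock plus W1's own tick → (0, 1, 0, 0)
root op op5, invoked 8: fresh clock plus W0's own tick → (1, 0, 0, 0)
op2 (invocation 3): componentwise max over VC(op1)=(0, 0, 0, 1), +1 at W3, giving (0, 0, 0, 2)
op10 (invocation 18): componentwise max over VC(op8)=(0, 0, 1, 0), +1 at W2, giving (0, 0, 2, 0)
op4 (invocation 6): componentwise max over VC(op3)=(0, 1, 0, 0), +1 at W1, giving (0, 2, 0, 0)
op7 (invocation 11): componentwise max over VC(op2)=(0, 0, 0, 2), +1 at W3, giving (0, 0, 0, 3)
op11 (invocation 20): componentwise max over VC(op10)=(0, 0, 2, 0), +1 at W2, giving (0, 0, 3, 0)
op6 (invocation 10): componentwise max over VC(op4)=(0, 2, 0, 0), +1 at W1, giving (0, 3, 0, 0)
op9 (invocation 14): componentwise max over VC(op7)=(0, 0, 0, 3), +1 at W3, giving (0, 0, 0, 4)
target: VC(op3) = (0, 1, 0, 0)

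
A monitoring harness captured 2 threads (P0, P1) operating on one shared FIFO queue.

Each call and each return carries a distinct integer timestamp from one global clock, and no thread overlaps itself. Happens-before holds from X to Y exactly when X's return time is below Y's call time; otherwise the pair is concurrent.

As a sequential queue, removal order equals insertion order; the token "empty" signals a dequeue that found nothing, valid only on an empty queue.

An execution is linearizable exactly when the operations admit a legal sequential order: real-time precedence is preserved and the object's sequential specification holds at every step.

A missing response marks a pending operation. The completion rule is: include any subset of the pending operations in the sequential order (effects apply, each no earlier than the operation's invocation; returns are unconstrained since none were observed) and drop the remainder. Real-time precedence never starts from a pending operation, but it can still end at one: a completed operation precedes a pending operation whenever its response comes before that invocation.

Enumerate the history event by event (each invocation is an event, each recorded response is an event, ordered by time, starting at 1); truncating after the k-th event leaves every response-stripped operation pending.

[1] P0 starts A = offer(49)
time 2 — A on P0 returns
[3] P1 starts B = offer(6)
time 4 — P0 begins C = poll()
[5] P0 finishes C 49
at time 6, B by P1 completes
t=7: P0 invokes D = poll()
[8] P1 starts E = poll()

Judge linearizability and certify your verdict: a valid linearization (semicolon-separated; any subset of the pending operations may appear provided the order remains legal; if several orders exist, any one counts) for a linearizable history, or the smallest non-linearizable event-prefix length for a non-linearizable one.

linearizable — witness: A; B; C

1. A offer(49), leaving queue <49>
2. B offer(6), leaving queue <49,6>
3. C poll() → 49, leaving queue <6>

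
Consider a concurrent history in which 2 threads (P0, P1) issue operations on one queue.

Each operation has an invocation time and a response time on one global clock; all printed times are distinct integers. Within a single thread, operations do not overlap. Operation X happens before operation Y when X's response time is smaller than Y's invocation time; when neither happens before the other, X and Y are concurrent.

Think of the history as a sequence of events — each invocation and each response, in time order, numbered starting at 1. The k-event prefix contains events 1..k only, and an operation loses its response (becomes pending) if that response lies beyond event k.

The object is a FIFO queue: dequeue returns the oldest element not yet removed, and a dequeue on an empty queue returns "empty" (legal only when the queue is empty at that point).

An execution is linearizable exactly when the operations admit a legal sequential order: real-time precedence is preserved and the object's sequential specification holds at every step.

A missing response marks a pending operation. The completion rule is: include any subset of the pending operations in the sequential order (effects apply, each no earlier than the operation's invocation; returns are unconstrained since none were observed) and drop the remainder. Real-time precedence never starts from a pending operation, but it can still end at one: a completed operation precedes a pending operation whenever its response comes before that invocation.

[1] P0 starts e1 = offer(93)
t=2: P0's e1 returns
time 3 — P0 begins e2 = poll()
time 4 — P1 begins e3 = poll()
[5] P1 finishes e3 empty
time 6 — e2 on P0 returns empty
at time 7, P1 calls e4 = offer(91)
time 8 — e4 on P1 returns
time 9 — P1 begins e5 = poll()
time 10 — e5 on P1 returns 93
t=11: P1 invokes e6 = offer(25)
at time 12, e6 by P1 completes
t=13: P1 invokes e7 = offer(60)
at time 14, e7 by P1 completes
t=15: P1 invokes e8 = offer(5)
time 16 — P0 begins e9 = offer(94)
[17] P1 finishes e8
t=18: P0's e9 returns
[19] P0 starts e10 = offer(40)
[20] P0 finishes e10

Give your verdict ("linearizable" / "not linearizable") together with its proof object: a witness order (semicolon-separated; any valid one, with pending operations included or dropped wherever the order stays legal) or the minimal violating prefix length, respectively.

not linearizable — minimal violating prefix: 6 events

through event 5 a valid linearization exists; event 6 (e2 responding at time 6) ends that
the 3 completed operations admit 2 real-time orders; each fails the queue replay
one such order, e1, e2, e3, breaks at step 2 where e2 poll() → empty is illegal
one such order, e1, e3, e2, breaks at step 2 where e3 poll() → empty is illegal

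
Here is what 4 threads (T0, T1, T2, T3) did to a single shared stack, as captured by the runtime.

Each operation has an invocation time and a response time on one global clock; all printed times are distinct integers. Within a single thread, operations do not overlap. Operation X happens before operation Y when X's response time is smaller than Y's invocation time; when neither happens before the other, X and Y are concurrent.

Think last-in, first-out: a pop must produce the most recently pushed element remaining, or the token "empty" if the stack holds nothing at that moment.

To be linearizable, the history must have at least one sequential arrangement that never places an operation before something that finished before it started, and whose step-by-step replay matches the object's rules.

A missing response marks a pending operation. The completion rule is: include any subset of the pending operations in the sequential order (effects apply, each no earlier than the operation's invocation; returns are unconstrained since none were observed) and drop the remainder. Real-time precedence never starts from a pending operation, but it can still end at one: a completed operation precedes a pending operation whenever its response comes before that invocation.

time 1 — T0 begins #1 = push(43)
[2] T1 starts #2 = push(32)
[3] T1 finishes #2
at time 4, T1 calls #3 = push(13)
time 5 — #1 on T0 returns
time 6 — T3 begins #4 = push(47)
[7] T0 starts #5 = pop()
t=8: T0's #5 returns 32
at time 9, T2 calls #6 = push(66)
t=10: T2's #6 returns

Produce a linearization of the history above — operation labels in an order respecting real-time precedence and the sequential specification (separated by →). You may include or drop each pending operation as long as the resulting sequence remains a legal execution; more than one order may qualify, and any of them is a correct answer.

#1 → #2 → #5 → #3 → #4 → #6

after step 1 (#1 push(43)): stack <43>
after step 2 (#2 push(32)): stack <43,32>
after step 3 (#5 pop() → 32): stack <43>
after step 4 (#3 push(13) (pending, included)): stack <43,13>
after step 5 (#4 push(47) (pending, included)): stack <43,13,47>
after step 6 (#6 push(66)): stack <43,13,47,66>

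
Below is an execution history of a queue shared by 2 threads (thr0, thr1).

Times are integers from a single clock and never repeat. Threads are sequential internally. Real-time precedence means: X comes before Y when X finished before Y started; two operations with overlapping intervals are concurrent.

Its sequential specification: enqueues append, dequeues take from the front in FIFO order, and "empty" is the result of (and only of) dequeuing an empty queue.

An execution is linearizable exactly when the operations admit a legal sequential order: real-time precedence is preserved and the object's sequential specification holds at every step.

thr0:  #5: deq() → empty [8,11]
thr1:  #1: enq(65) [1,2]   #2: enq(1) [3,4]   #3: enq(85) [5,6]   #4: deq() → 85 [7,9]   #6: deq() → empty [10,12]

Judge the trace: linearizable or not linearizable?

events 1..8 are fine; event 9 — the response of #4 at time 9 — makes the prefix non-linearizable
the sole real-time-consistent order of 4 completed operations fails the queue replay
include/drop combinations of the 1 pending operation (#5) were all tried; none helps
one such order, #1, #2, #3, #4 (pending dropped), breaks at step 4 where #4 deq() → 85 is illegal

not linearizable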